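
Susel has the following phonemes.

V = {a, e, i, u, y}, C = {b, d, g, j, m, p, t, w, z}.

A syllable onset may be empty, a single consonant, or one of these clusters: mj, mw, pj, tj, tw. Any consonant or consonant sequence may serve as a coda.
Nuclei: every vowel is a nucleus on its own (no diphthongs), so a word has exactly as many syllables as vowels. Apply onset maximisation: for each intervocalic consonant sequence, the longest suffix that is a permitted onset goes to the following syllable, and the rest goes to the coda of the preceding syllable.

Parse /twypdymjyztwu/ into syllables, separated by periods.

twyp.dy.mjyz.twu

Vowels present: y, y, y, u; each is a nucleus, giving 4 syllables.
V1 /y/ – V2 /y/: /pd/ — longest licit onset from the right is /d/, leaving /p/ as coda.
V2 /y/ – V3 /y/: /mj/ is a licit onset in full, so it all attaches to the next syllable.
V3 /y/ – V4 /u/: /ztw/ — longest licit onset from the right is /tw/, leaving /z/ as coda.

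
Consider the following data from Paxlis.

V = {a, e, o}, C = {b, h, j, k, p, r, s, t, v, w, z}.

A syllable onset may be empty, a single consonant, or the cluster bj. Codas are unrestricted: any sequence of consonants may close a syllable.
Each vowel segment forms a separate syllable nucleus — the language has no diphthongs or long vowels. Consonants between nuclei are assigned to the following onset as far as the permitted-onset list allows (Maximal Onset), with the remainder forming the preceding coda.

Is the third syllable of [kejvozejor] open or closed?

The vowels are e, o, e, o — 4 nuclei, so 4 syllables.
σ1/σ2 boundary: /jv/ splits as /j/ + /v/ (/v/ is the longest suffix that is a licit onset).
σ2/σ3 boundary: /z/ is a single consonant, so it becomes the next onset.
σ3/σ4 boundary: just /j/ — single C goes to the following onset.
Result: kej.vo.ze.jor.
Syllable 3 is /ze/; it ends in its nucleus with no coda, so it is open.

open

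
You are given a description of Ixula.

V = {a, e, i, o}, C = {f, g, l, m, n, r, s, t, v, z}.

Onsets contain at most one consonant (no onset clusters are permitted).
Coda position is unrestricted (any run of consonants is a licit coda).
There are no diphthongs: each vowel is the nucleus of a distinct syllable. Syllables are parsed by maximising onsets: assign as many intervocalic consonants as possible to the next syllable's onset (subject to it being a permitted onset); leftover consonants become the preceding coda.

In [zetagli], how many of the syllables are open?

The vowels are e, a, i — 3 nuclei, so 3 syllables.
σ1/σ2 boundary: just /t/ — single C goes to the following onset.
σ2/σ3 boundary: /gl/; trying suffixes from longest down, /l/ is the first permitted one, so coda /g/ | onset /l/.
So the parse is ze.tag.li.
Classifying each syllable: /ze/ (open), /tag/ (closed), /li/ (open).
Open syllables: 2.

2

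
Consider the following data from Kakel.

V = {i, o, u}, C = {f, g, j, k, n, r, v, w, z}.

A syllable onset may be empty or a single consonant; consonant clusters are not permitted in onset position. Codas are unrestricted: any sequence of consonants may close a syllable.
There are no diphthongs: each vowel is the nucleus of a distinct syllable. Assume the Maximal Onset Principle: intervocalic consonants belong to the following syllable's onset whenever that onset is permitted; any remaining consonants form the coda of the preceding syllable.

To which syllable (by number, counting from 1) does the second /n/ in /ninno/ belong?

The vowels are i, o — 2 nuclei, so 2 syllables.
Between /i/ (V1) and /o/ (V2): /nn/; trying suffixes from longest down, /n/ is the first permitted one, so coda /n/ | onset /n/.
Result: nin.no.
The second /n/ is in the coda of syllable 1 (/nin/).

1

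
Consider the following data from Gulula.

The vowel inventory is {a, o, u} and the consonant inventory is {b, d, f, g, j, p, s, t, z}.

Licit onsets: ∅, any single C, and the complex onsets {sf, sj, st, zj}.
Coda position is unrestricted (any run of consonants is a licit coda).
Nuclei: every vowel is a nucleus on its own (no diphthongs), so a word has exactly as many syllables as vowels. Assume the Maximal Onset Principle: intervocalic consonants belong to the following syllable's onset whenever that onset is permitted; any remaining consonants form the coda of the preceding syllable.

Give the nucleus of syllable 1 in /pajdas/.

a

The vowels are a, a — 2 nuclei, so 2 syllables.
The first nucleus (vowel 1 from the left) is /a/.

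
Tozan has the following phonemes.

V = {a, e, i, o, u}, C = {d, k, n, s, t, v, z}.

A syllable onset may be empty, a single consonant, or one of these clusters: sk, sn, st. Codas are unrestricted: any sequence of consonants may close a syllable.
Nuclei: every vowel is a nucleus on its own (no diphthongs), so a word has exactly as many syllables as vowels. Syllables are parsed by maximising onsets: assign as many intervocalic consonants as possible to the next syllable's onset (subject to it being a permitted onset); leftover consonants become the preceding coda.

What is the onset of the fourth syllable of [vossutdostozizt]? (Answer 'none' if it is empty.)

st

Vowels present: o, u, o, o, i; each is a nucleus, giving 5 syllables.
σ1/σ2 boundary: /ss/; trying suffixes from longest down, /s/ is the first permitted one, so coda /s/ | onset /s/.
σ2/σ3 boundary: /td/ — longest licit onset from the right is /d/, leaving /t/ as coda.
σ3/σ4 boundary: /st/ is a licit onset in full, so it all attaches to the next syllable.
σ4/σ5 boundary: /z/ → onset of the next syllable (single consonants are always licit onsets).
Putting it together: vos.sut.do.sto.zizt.
Syllable 4 is /sto/: onset /st/, nucleus /o/, coda ∅.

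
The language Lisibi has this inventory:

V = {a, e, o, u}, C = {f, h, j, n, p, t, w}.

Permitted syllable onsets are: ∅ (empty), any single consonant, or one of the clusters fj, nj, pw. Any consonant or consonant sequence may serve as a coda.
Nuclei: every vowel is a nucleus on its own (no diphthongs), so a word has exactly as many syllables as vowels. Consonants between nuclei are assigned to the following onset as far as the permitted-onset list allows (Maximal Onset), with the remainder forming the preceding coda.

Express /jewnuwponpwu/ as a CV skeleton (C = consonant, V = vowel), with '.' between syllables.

CVC.CVC.CVC.CCV

The vowels are e, u, o, u — 4 nuclei, so 4 syllables.
V1 /e/ – V2 /u/: /wn/ — longest licit onset from the right is /n/, leaving /w/ as coda.
V2 /u/ – V3 /o/: cluster /wp/ — the longest permitted-onset suffix is /p/; onset = /p/, preceding coda = /w/.
V3 /o/ – V4 /u/: /npw/; trying suffixes from longest down, /pw/ is the first permitted one, so coda /n/ | onset /pw/.
Result: jew.nuw.pon.pwu.
Mapping each syllable to C/V: /jew/ → CVC, /nuw/ → CVC, /pon/ → CVC, /pwu/ → CCV.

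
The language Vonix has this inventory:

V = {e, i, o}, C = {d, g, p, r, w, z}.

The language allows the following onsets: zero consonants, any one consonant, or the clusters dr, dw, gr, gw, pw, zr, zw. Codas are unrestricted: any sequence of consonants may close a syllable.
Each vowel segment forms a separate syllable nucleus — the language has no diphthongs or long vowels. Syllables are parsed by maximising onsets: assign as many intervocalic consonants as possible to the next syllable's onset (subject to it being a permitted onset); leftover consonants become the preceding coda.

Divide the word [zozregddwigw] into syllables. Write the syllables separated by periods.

The vowels are o, e, i — 3 nuclei, so 3 syllables.
V1 /o/ – V2 /e/: cluster /zr/ — /zr/ is itself a permitted onset, so the whole cluster goes right; preceding coda = ∅.
V2 /e/ – V3 /i/: /gddw/; trying suffixes from longest down, /dw/ is the first permitted one, so coda /gd/ | onset /dw/.

zo.zregd.dwigw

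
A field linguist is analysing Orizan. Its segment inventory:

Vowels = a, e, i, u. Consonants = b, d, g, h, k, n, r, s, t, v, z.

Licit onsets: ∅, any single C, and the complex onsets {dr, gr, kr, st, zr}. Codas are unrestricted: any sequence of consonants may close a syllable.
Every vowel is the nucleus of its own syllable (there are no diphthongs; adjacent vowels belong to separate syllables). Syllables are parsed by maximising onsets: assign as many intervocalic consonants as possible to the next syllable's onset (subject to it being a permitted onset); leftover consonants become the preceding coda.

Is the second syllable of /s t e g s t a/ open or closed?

Nuclei (vowels): e, a → 2 syllables.
σ1/σ2 boundary: /gst/; trying suffixes from longest down, /st/ is the first permitted one, so coda /g/ | onset /st/.
So the parse is steg.sta.
Syllable 2 is /sta/; it ends in its nucleus with no coda, so it is open.

open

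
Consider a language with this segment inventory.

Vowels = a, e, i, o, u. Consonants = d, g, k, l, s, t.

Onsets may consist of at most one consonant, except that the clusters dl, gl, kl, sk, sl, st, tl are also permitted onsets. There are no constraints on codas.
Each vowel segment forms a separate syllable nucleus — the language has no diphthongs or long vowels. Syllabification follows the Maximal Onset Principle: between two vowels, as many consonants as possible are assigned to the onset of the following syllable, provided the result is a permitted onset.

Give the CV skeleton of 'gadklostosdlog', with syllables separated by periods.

Vowels present: a, o, o, o; each is a nucleus, giving 4 syllables.
Between /a/ (V1) and /o/ (V2): /dkl/ — longest licit onset from the right is /kl/, leaving /d/ as coda.
Between /o/ (V2) and /o/ (V3): /st/ — entire cluster is a permitted onset → onset /st/, coda ∅.
Between /o/ (V3) and /o/ (V4): cluster /sdl/ — the longest permitted-onset suffix is /dl/; onset = /dl/, preceding coda = /s/.
Syllabification: gad.klo.stos.dlog.
Mapping each syllable to C/V: /gad/ → CVC, /klo/ → CCV, /stos/ → CCVC, /dlog/ → CCVC.

CVC.CCV.CCVC.CCVC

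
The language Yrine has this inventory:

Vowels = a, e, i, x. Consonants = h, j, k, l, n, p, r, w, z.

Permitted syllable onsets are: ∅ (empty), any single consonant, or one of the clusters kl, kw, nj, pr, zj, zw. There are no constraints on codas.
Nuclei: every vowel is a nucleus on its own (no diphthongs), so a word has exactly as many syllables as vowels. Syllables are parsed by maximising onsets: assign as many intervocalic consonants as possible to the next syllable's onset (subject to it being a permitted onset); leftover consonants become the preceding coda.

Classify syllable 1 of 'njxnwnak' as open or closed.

closed

The vowels are x, a — 2 nuclei, so 2 syllables.
σ1/σ2 boundary: /nwn/ splits as /nw/ + /n/ (/n/ is the longest suffix that is a licit onset).
Putting it together: njxnw.nak.
Syllable 1 is /njxnw/ with coda /nw/, so it is closed.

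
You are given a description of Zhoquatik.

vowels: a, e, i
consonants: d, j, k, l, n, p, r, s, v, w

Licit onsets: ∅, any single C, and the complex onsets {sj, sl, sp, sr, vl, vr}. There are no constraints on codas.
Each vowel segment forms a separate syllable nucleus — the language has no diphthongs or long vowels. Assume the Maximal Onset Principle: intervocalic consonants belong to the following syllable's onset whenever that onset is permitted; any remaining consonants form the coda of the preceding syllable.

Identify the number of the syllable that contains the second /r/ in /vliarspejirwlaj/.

4

The vowels are i, a, e, i, a — 5 nuclei, so 5 syllables.
Between /i/ (V1) and /a/ (V2): hiatus — the boundary sits between the two vowels.
Between /a/ (V2) and /e/ (V3): /rsp/ splits as /r/ + /sp/ (/sp/ is the longest suffix that is a licit onset).
Between /e/ (V3) and /i/ (V4): just /j/ — single C goes to the following onset.
Between /i/ (V4) and /a/ (V5): /rwl/; trying suffixes from longest down, /l/ is the first permitted one, so coda /rw/ | onset /l/.
So the parse is vli.ar.spe.jirw.laj.
The second /r/ is in the coda of syllable 4 (/jirw/).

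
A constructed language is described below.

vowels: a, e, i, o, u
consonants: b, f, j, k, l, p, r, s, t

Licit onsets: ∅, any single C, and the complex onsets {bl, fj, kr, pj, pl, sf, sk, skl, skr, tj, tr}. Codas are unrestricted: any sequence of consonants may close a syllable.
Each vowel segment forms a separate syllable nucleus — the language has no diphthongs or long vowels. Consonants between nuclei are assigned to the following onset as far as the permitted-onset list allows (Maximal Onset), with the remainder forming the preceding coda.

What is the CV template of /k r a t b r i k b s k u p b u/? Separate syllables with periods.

CCVCC.CVCC.CCVC.CV

The vowels are a, i, u, u — 4 nuclei, so 4 syllables.
/a…i/ gap (V1→V2): /tbr/; trying suffixes from longest down, /r/ is the first permitted one, so coda /tb/ | onset /r/.
/i…u/ gap (V2→V3): /kbsk/ splits as /kb/ + /sk/ (/sk/ is the longest suffix that is a licit onset).
/u…u/ gap (V3→V4): /pb/ — longest licit onset from the right is /b/, leaving /p/ as coda.
Result: kratb.rikb.skup.bu.
Mapping each syllable to C/V: /kratb/ → CCVCC, /rikb/ → CVCC, /skup/ → CCVC, /bu/ → CV.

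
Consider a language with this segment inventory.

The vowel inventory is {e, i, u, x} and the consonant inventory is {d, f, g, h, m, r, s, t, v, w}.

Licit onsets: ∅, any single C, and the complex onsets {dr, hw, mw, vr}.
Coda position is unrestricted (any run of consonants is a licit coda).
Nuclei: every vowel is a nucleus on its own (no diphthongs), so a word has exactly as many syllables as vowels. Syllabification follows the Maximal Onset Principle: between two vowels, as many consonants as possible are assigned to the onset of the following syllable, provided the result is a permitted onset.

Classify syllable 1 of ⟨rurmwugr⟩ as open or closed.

closed

The vowels are u, u — 2 nuclei, so 2 syllables.
σ1/σ2 boundary: cluster /rmw/ — the longest permitted-onset suffix is /mw/; onset = /mw/, preceding coda = /r/.
Syllabification: rur.mwugr.
Syllable 1 is /rur/ with coda /r/, so it is closed.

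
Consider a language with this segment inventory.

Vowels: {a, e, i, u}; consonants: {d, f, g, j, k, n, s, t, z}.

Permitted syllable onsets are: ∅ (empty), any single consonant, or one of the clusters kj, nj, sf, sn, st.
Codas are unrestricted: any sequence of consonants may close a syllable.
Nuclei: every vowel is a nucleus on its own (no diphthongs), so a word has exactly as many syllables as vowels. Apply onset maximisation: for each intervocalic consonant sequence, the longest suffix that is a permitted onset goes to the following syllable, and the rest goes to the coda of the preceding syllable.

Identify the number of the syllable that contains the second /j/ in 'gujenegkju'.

The vowels are u, e, e, u — 4 nuclei, so 4 syllables.
V1 /u/ – V2 /e/: /j/ is a single consonant, so it becomes the next onset.
V2 /e/ – V3 /e/: just /n/ — single C goes to the following onset.
V3 /e/ – V4 /u/: /gkj/ splits as /g/ + /kj/ (/kj/ is the longest suffix that is a licit onset).
Result: gu.je.neg.kju.
The second /j/ is in the onset of syllable 4 (/kju/).

4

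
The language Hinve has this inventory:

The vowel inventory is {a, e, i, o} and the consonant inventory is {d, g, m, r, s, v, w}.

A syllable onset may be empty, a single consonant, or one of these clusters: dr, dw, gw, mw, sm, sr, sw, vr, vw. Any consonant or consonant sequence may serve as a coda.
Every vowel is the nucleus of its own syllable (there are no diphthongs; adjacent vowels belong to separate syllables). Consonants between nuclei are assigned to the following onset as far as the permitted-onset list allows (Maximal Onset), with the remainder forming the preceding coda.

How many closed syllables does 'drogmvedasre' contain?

1

Vowels present: o, e, a, e; each is a nucleus, giving 4 syllables.
V1 /o/ – V2 /e/: cluster /gmv/ — the longest permitted-onset suffix is /v/; onset = /v/, preceding coda = /gm/.
V2 /e/ – V3 /a/: just /d/ — single C goes to the following onset.
V3 /a/ – V4 /e/: cluster /sr/ — /sr/ is itself a permitted onset, so the whole cluster goes right; preceding coda = ∅.
Result: drogm.ve.da.sre.
Classifying each syllable: /drogm/ (closed), /ve/ (open), /da/ (open), /sre/ (open).
Closed syllables: 1.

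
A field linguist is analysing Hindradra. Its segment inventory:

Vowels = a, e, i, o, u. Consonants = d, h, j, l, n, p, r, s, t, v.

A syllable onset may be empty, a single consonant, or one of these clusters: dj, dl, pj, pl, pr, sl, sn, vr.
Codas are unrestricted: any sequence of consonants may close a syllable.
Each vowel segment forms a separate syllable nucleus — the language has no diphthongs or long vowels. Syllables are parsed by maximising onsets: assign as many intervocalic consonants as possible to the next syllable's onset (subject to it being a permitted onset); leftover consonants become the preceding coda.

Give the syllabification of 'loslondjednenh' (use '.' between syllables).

lo.slon.djed.nenh

Vowels present: o, o, e, e; each is a nucleus, giving 4 syllables.
V1 /o/ – V2 /o/: cluster /sl/ — /sl/ is itself a permitted onset, so the whole cluster goes right; preceding coda = ∅.
V2 /o/ – V3 /e/: /ndj/ splits as /n/ + /dj/ (/dj/ is the longest suffix that is a licit onset).
V3 /e/ – V4 /e/: /dn/ splits as /d/ + /n/ (/n/ is the longest suffix that is a licit onset).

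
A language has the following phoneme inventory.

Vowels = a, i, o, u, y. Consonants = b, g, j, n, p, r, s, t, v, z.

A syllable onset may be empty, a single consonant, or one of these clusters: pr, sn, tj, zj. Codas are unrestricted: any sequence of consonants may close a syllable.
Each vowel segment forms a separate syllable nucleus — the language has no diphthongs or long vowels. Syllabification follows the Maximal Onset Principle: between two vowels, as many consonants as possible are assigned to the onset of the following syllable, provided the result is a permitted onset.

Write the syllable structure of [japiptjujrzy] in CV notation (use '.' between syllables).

CV.CVC.CCVCC.CV

The vowels are a, i, u, y — 4 nuclei, so 4 syllables.
/a…i/ gap (V1→V2): just /p/ — single C goes to the following onset.
/i…u/ gap (V2→V3): /ptj/ — longest licit onset from the right is /tj/, leaving /p/ as coda.
/u…y/ gap (V3→V4): cluster /jrz/ — the longest permitted-onset suffix is /z/; onset = /z/, preceding coda = /jr/.
Syllabification: ja.pip.tjujr.zy.
Mapping each syllable to C/V: /ja/ → CV, /pip/ → CVC, /tjujr/ → CCVCC, /zy/ → CV.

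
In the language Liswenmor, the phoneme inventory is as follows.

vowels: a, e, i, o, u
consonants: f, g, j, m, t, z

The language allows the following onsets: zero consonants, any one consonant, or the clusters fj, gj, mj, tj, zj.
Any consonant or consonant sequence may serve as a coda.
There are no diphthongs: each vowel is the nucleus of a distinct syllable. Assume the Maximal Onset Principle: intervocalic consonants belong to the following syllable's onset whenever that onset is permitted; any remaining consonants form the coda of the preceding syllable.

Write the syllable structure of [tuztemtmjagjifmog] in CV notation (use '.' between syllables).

The vowels are u, e, a, i, o — 5 nuclei, so 5 syllables.
V1 /u/ – V2 /e/: /zt/; trying suffixes from longest down, /t/ is the first permitted one, so coda /z/ | onset /t/.
V2 /e/ – V3 /a/: cluster /mtmj/ — the longest permitted-onset suffix is /mj/; onset = /mj/, preceding coda = /mt/.
V3 /a/ – V4 /i/: /gj/ is a licit onset in full, so it all attaches to the next syllable.
V4 /i/ – V5 /o/: cluster /fm/ — the longest permitted-onset suffix is /m/; onset = /m/, preceding coda = /f/.
Result: tuz.temt.mja.gjif.mog.
Mapping each syllable to C/V: /tuz/ → CVC, /temt/ → CVCC, /mja/ → CCV, /gjif/ → CCVC, /mog/ → CVC.

CVC.CVCC.CCV.CCVC.CVC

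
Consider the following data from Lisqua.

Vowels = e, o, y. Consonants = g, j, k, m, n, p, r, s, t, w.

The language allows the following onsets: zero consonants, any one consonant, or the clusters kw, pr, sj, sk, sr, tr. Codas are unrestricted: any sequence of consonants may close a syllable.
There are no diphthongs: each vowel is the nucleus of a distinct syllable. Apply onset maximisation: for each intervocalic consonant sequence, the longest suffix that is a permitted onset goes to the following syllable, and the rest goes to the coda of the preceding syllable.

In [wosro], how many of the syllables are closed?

Vowels present: o, o; each is a nucleus, giving 2 syllables.
Between /o/ (V1) and /o/ (V2): cluster /sr/ — /sr/ is itself a permitted onset, so the whole cluster goes right; preceding coda = ∅.
Putting it together: wo.sro.
Classifying each syllable: /wo/ (open), /sro/ (open).
Closed syllables: 0.

0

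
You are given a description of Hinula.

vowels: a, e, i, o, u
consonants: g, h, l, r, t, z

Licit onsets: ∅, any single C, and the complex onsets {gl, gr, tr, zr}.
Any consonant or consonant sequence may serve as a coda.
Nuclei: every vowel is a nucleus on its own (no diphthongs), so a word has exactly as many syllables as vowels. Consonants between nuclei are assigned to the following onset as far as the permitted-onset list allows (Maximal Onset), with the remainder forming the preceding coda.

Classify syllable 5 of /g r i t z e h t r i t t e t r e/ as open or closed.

open

The vowels are i, e, i, e, e — 5 nuclei, so 5 syllables.
V1 /i/ – V2 /e/: cluster /tz/ — the longest permitted-onset suffix is /z/; onset = /z/, preceding coda = /t/.
V2 /e/ – V3 /i/: cluster /htr/ — the longest permitted-onset suffix is /tr/; onset = /tr/, preceding coda = /h/.
V3 /i/ – V4 /e/: /tt/ — longest licit onset from the right is /t/, leaving /t/ as coda.
V4 /e/ – V5 /e/: cluster /tr/ — /tr/ is itself a permitted onset, so the whole cluster goes right; preceding coda = ∅.
So the parse is grit.zeh.trit.te.tre.
Syllable 5 is /tre/; it ends in its nucleus with no coda, so it is open.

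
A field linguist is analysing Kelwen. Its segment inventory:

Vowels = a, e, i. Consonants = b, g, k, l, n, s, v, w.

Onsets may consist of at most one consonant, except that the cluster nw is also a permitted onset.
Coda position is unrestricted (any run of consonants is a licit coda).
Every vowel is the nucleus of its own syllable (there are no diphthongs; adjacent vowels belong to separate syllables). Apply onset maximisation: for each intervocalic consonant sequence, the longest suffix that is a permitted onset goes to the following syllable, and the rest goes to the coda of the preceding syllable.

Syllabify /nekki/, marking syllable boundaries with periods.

nek.ki

The vowels are e, i — 2 nuclei, so 2 syllables.
Between /e/ (V1) and /i/ (V2): cluster /kk/ — the longest permitted-onset suffix is /k/; onset = /k/, preceding coda = /k/.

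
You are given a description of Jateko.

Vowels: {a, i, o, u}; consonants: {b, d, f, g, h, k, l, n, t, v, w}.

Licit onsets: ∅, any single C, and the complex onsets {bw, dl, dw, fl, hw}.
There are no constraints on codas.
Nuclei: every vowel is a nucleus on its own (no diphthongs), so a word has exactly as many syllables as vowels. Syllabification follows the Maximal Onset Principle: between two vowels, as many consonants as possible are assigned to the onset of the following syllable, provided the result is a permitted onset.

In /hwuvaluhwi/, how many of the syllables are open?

4

The vowels are u, a, u, i — 4 nuclei, so 4 syllables.
σ1/σ2 boundary: just /v/ — single C goes to the following onset.
σ2/σ3 boundary: /l/ is a single consonant, so it becomes the next onset.
σ3/σ4 boundary: cluster /hw/ — /hw/ is itself a permitted onset, so the whole cluster goes right; preceding coda = ∅.
So the parse is hwu.va.lu.hwi.
Classifying each syllable: /hwu/ (open), /va/ (open), /lu/ (open), /hwi/ (open).
Open syllables: 4.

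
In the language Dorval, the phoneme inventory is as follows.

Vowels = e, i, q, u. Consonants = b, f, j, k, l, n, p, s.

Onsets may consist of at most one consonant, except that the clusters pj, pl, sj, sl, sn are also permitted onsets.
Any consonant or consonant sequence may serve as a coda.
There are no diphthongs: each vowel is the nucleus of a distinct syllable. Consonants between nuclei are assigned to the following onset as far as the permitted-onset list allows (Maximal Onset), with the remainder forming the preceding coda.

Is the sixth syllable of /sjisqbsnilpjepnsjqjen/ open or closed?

The vowels are i, q, i, e, q, e — 6 nuclei, so 6 syllables.
σ1/σ2 boundary: /s/ → onset of the next syllable (single consonants are always licit onsets).
σ2/σ3 boundary: /bsn/; trying suffixes from longest down, /sn/ is the first permitted one, so coda /b/ | onset /sn/.
σ3/σ4 boundary: /lpj/; trying suffixes from longest down, /pj/ is the first permitted one, so coda /l/ | onset /pj/.
σ4/σ5 boundary: /pnsj/ splits as /pn/ + /sj/ (/sj/ is the longest suffix that is a licit onset).
σ5/σ6 boundary: just /j/ — single C goes to the following onset.
So the parse is sji.sqb.snil.pjepn.sjq.jen.
Syllable 6 is /jen/ with coda /n/, so it is closed.

closed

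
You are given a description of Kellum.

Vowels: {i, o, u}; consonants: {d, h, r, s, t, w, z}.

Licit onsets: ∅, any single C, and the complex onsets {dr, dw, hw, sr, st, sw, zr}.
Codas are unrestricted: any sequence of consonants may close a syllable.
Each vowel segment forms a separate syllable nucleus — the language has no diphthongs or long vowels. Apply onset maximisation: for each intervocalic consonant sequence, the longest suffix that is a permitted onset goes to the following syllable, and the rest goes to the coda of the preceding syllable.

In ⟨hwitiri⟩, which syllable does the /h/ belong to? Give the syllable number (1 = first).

1

Vowels present: i, i, i; each is a nucleus, giving 3 syllables.
σ1/σ2 boundary: just /t/ — single C goes to the following onset.
σ2/σ3 boundary: /r/ → onset of the next syllable (single consonants are always licit onsets).
Putting it together: hwi.ti.ri.
The /h/ is in the onset of syllable 1 (/hwi/).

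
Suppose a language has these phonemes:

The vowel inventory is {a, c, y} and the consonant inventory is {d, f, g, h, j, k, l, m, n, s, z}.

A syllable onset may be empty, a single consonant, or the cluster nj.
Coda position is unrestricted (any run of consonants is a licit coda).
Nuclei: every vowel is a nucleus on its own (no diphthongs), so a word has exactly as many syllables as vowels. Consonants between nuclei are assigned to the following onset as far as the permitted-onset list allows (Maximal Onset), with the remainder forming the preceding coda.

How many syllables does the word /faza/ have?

2

The vowels are a, a — 2 nuclei, so 2 syllables.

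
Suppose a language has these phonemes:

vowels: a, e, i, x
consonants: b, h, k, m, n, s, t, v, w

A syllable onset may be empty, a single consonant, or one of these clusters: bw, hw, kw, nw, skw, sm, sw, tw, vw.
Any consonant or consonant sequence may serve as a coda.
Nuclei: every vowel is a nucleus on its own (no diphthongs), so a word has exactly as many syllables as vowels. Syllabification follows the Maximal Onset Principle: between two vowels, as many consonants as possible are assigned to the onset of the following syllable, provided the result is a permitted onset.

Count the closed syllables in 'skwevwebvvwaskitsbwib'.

Nuclei (vowels): e, e, a, i, i → 5 syllables.
Between /e/ (V1) and /e/ (V2): /vw/ is a licit onset in full, so it all attaches to the next syllable.
Between /e/ (V2) and /a/ (V3): /bvvw/ — longest licit onset from the right is /vw/, leaving /bv/ as coda.
Between /a/ (V3) and /i/ (V4): /sk/ splits as /s/ + /k/ (/k/ is the longest suffix that is a licit onset).
Between /i/ (V4) and /i/ (V5): /tsbw/; trying suffixes from longest down, /bw/ is the first permitted one, so coda /ts/ | onset /bw/.
So the parse is skwe.vwebv.vwas.kits.bwib.
Classifying each syllable: /skwe/ (open), /vwebv/ (closed), /vwas/ (closed), /kits/ (closed), /bwib/ (closed).
Closed syllables: 4.

4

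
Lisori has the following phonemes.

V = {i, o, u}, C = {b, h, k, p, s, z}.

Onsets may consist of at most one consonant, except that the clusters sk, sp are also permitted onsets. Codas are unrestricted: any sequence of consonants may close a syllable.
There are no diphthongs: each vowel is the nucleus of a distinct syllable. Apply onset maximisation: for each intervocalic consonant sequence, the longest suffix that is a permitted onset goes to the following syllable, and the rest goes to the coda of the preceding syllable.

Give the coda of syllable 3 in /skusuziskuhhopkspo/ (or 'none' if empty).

none

The vowels are u, u, i, u, o, o — 6 nuclei, so 6 syllables.
σ1/σ2 boundary: /s/ is a single consonant, so it becomes the next onset.
σ2/σ3 boundary: /z/ → onset of the next syllable (single consonants are always licit onsets).
σ3/σ4 boundary: /sk/ is a licit onset in full, so it all attaches to the next syllable.
σ4/σ5 boundary: /hh/ splits as /h/ + /h/ (/h/ is the longest suffix that is a licit onset).
σ5/σ6 boundary: /pksp/; trying suffixes from longest down, /sp/ is the first permitted one, so coda /pk/ | onset /sp/.
Putting it together: sku.su.zi.skuh.hopk.spo.
Syllable 3 is /zi/: onset /z/, nucleus /i/, coda ∅.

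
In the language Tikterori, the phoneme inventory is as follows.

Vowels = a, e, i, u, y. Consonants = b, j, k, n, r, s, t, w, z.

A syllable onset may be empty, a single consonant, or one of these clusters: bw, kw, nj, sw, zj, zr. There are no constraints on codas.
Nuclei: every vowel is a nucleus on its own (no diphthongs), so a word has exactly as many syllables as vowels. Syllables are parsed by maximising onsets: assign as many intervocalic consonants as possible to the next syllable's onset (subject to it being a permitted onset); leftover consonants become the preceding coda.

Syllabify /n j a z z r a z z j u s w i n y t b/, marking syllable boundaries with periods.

Nuclei (vowels): a, a, u, i, y → 5 syllables.
V1 /a/ – V2 /a/: cluster /zzr/ — the longest permitted-onset suffix is /zr/; onset = /zr/, preceding coda = /z/.
V2 /a/ – V3 /u/: cluster /zzj/ — the longest permitted-onset suffix is /zj/; onset = /zj/, preceding coda = /z/.
V3 /u/ – V4 /i/: cluster /sw/ — /sw/ is itself a permitted onset, so the whole cluster goes right; preceding coda = ∅.
V4 /i/ – V5 /y/: just /n/ — single C goes to the following onset.

njaz.zraz.zju.swi.nytb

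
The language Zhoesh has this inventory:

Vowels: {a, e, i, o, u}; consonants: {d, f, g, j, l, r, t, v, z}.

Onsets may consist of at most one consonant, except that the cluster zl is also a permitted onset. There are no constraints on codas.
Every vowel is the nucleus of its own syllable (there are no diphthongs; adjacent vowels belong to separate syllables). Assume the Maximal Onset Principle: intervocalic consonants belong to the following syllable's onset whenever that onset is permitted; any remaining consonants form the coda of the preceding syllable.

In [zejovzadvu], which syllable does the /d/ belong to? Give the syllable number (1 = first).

3

The vowels are e, o, a, u — 4 nuclei, so 4 syllables.
V1 /e/ – V2 /o/: /j/ is a single consonant, so it becomes the next onset.
V2 /o/ – V3 /a/: /vz/; trying suffixes from longest down, /z/ is the first permitted one, so coda /v/ | onset /z/.
V3 /a/ – V4 /u/: cluster /dv/ — the longest permitted-onset suffix is /v/; onset = /v/, preceding coda = /d/.
Putting it together: ze.jov.zad.vu.
The /d/ is in the coda of syllable 3 (/zad/).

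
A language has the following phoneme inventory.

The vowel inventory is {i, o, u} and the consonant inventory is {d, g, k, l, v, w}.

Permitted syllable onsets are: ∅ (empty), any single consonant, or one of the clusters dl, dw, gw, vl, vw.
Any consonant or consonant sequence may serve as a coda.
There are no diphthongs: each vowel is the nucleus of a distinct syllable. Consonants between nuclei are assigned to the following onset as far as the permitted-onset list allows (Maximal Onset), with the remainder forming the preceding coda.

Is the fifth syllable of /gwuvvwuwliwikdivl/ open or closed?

closed

Nuclei (vowels): u, u, i, i, i → 5 syllables.
/u…u/ gap (V1→V2): /vvw/; trying suffixes from longest down, /vw/ is the first permitted one, so coda /v/ | onset /vw/.
/u…i/ gap (V2→V3): /wl/ — longest licit onset from the right is /l/, leaving /w/ as coda.
/i…i/ gap (V3→V4): just /w/ — single C goes to the following onset.
/i…i/ gap (V4→V5): cluster /kd/ — the longest permitted-onset suffix is /d/; onset = /d/, preceding coda = /k/.
So the parse is gwuv.vwuw.li.wik.divl.
Syllable 5 is /divl/ with coda /vl/, so it is closed.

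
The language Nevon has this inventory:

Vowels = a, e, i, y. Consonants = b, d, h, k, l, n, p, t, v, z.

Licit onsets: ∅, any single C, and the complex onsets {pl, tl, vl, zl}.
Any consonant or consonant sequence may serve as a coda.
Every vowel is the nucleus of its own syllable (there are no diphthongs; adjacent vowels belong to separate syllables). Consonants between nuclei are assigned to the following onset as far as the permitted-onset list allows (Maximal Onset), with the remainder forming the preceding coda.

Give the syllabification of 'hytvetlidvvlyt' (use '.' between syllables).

hyt.ve.tlidv.vlyt

The vowels are y, e, i, y — 4 nuclei, so 4 syllables.
Between /y/ (V1) and /e/ (V2): /tv/ splits as /t/ + /v/ (/v/ is the longest suffix that is a licit onset).
Between /e/ (V2) and /i/ (V3): cluster /tl/ — /tl/ is itself a permitted onset, so the whole cluster goes right; preceding coda = ∅.
Between /i/ (V3) and /y/ (V4): /dvvl/ — longest licit onset from the right is /vl/, leaving /dv/ as coda.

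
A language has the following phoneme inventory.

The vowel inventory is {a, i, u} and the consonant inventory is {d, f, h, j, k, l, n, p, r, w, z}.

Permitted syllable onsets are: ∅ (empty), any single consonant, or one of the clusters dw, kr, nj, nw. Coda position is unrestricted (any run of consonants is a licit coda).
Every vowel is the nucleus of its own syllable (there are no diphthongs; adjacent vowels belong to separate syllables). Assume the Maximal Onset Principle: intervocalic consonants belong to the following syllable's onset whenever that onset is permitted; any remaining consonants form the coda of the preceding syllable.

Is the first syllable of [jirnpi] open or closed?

Vowels present: i, i; each is a nucleus, giving 2 syllables.
/i…i/ gap (V1→V2): cluster /rnp/ — the longest permitted-onset suffix is /p/; onset = /p/, preceding coda = /rn/.
Result: jirn.pi.
Syllable 1 is /jirn/ with coda /rn/, so it is closed.

closed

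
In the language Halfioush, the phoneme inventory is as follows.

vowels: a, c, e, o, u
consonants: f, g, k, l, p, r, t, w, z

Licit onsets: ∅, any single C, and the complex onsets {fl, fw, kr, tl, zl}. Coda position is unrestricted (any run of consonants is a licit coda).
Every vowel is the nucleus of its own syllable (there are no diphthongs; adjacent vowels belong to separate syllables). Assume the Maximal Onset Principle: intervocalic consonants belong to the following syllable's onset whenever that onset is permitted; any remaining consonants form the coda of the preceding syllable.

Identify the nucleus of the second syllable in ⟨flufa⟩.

The vowels are u, a — 2 nuclei, so 2 syllables.
The second nucleus (vowel 2 from the left) is /a/.

a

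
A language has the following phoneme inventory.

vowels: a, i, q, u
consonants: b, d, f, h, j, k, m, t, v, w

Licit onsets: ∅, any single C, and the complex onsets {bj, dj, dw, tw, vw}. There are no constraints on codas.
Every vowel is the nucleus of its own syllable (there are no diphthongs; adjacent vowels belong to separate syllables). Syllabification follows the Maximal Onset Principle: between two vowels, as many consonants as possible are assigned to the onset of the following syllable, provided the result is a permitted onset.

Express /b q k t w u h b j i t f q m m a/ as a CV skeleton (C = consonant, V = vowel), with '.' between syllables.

Nuclei (vowels): q, u, i, q, a → 5 syllables.
σ1/σ2 boundary: cluster /ktw/ — the longest permitted-onset suffix is /tw/; onset = /tw/, preceding coda = /k/.
σ2/σ3 boundary: /hbj/ splits as /h/ + /bj/ (/bj/ is the longest suffix that is a licit onset).
σ3/σ4 boundary: cluster /tf/ — the longest permitted-onset suffix is /f/; onset = /f/, preceding coda = /t/.
σ4/σ5 boundary: /mm/; trying suffixes from longest down, /m/ is the first permitted one, so coda /m/ | onset /m/.
Putting it together: bqk.twuh.bjit.fqm.ma.
Mapping each syllable to C/V: /bqk/ → CVC, /twuh/ → CCVC, /bjit/ → CCVC, /fqm/ → CVC, /ma/ → CV.

CVC.CCVC.CCVC.CVC.CV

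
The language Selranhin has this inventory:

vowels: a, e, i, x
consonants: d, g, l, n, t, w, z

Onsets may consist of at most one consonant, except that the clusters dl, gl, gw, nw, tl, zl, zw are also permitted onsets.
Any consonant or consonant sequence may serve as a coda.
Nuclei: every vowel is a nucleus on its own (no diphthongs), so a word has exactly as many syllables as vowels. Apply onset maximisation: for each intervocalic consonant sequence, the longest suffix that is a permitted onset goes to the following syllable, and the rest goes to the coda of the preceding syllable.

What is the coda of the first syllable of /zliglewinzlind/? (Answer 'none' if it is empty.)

none

The vowels are i, e, i, i — 4 nuclei, so 4 syllables.
V1 /i/ – V2 /e/: cluster /gl/ — /gl/ is itself a permitted onset, so the whole cluster goes right; preceding coda = ∅.
V2 /e/ – V3 /i/: just /w/ — single C goes to the following onset.
V3 /i/ – V4 /i/: /nzl/ splits as /n/ + /zl/ (/zl/ is the longest suffix that is a licit onset).
Putting it together: zli.gle.win.zlind.
Syllable 1 is /zli/: onset /zl/, nucleus /i/, coda ∅.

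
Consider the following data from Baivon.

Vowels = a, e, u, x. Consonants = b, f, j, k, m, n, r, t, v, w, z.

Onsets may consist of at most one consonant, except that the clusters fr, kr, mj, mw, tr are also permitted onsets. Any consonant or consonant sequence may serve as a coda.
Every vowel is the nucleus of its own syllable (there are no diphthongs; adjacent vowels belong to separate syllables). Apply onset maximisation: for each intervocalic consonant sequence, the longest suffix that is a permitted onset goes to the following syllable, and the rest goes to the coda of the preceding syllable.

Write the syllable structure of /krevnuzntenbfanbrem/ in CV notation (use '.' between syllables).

Nuclei (vowels): e, u, e, a, e → 5 syllables.
V1 /e/ – V2 /u/: /vn/ splits as /v/ + /n/ (/n/ is the longest suffix that is a licit onset).
V2 /u/ – V3 /e/: /znt/ splits as /zn/ + /t/ (/t/ is the longest suffix that is a licit onset).
V3 /e/ – V4 /a/: /nbf/ — longest licit onset from the right is /f/, leaving /nb/ as coda.
V4 /a/ – V5 /e/: /nbr/ — longest licit onset from the right is /r/, leaving /nb/ as coda.
So the parse is krev.nuzn.tenb.fanb.rem.
Mapping each syllable to C/V: /krev/ → CCVC, /nuzn/ → CVCC, /tenb/ → CVCC, /fanb/ → CVCC, /rem/ → CVC.

CCVC.CVCC.CVCC.CVCC.CVC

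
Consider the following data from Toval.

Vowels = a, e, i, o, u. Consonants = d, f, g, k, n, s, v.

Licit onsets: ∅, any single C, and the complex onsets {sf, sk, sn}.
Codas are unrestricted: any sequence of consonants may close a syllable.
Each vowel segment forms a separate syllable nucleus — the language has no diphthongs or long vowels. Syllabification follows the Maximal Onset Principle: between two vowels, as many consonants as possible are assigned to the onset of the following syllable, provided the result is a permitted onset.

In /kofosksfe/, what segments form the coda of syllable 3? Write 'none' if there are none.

Nuclei (vowels): o, o, e → 3 syllables.
σ1/σ2 boundary: just /f/ — single C goes to the following onset.
σ2/σ3 boundary: /sksf/; trying suffixes from longest down, /sf/ is the first permitted one, so coda /sk/ | onset /sf/.
Syllabification: ko.fosk.sfe.
Syllable 3 is /sfe/: onset /sf/, nucleus /e/, coda ∅.

none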